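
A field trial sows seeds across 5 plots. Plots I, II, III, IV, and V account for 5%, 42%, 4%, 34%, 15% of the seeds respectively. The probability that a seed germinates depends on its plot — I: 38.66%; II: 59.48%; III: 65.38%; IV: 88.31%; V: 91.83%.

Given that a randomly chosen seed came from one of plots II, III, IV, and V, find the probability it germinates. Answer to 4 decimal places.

Let S = {II, III, IV, V}.
P(S) = 0.42 + 0.04 + 0.34 + 0.15 = 0.95.
P(G ∩ S) = 0.5948·0.42 + 0.6538·0.04 + 0.8831·0.34 + 0.9183·0.15 = 0.249816 + 0.026152 + 0.300254 + 0.137745 = 0.713967.
P(G | S) = 0.713967 / 0.95 = 0.751544…

P(G|S) ≈ 0.7515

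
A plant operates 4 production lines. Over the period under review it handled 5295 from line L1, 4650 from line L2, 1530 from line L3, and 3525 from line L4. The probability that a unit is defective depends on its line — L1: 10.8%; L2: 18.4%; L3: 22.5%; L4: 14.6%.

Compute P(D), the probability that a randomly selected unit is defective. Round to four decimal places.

Total: 5295 + 4650 + 1530 + 3525 = 15000.
P(L1) = 5295/15000 = 0.353. P(L2) = 4650/15000 = 0.31. P(L3) = 1530/15000 = 0.102. P(L4) = 3525/15000 = 0.235.
Using total probability over the partition,
P(D) = P(D|L1)·P(L1) + P(D|L2)·P(L2) + P(D|L3)·P(L3) + P(D|L4)·P(L4)
      = 0.108·0.353 + 0.184·0.31 + 0.225·0.102 + 0.146·0.235
      = 0.038124 + 0.05704 + 0.02295 + 0.03431 = 0.152424

P(D) ≈ 0.1524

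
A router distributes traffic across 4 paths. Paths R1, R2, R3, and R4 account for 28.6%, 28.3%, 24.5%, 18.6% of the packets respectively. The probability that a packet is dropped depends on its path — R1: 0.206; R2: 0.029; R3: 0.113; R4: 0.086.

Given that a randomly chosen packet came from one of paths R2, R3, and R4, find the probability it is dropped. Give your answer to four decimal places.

0.0727

Let S = {R2, R3, R4}.
P(S) = 0.283 + 0.245 + 0.186 = 0.714.
P(L ∩ S) = 0.029·0.283 + 0.113·0.245 + 0.086·0.186 = 0.008207 + 0.027685 + 0.015996 = 0.051888.
P(L | S) = 0.051888 / 0.714 = 0.072672…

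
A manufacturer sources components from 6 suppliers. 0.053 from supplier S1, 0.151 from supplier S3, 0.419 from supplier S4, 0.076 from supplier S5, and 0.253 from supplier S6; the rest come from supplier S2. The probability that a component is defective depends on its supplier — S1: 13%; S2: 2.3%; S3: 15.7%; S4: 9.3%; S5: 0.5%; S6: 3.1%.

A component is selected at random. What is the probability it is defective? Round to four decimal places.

P(D) ≈ 0.0789

P(S2) = 1 − (0.053 + 0.151 + 0.419 + 0.076 + 0.253) = 0.048.
Summing over the partition,
P(D) = P(D|S1)·P(S1) + P(D|S2)·P(S2) + P(D|S3)·P(S3) + P(D|S4)·P(S4) + P(D|S5)·P(S5) + P(D|S6)·P(S6)
      = 0.13·0.053 + 0.023·0.048 + 0.157·0.151 + 0.093·0.419 + 0.005·0.076 + 0.031·0.253
      = 0.00689 + 0.001104 + 0.023707 + 0.038967 + 0.00038 + 0.007843 = 0.078891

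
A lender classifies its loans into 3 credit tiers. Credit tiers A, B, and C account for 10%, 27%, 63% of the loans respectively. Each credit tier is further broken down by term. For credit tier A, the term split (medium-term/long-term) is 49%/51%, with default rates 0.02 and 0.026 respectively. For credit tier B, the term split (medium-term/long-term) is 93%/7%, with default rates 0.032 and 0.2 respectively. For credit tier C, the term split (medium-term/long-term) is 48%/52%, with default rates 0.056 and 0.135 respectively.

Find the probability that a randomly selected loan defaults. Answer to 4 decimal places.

0.0753

P(D|A) = 0.49·0.02 + 0.51·0.026 = 0.0098 + 0.01326 = 0.02306
P(D|B) = 0.93·0.032 + 0.07·0.2 = 0.02976 + 0.014 = 0.04376
P(D|C) = 0.48·0.056 + 0.52·0.135 = 0.02688 + 0.0702 = 0.09708
Then overall,
P(D) = 0.1·0.02306 + 0.27·0.04376 + 0.63·0.09708
      = 0.002306 + 0.0118152 + 0.0611604 = 0.0752816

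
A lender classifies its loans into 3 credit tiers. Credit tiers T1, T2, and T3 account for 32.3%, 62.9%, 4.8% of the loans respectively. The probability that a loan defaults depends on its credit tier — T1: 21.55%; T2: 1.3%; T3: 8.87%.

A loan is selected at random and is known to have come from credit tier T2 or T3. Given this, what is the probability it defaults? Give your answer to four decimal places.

Let S = {T2, T3}.
P(S) = 0.629 + 0.048 = 0.677.
P(D ∩ S) = 0.013·0.629 + 0.0887·0.048 = 0.008177 + 0.0042576 = 0.0124346.
P(D | S) = 0.0124346 / 0.677 = 0.018367…

0.0184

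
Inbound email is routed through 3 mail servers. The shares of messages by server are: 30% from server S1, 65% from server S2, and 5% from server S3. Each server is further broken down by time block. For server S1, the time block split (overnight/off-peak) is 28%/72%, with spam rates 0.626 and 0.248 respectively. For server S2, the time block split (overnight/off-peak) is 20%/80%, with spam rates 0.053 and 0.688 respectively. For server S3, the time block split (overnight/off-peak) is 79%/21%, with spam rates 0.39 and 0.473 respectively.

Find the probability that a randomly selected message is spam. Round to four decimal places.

0.4912

P(S|S1) = 0.28·0.626 + 0.72·0.248 = 0.17528 + 0.17856 = 0.35384
P(S|S2) = 0.2·0.053 + 0.8·0.688 = 0.0106 + 0.5504 = 0.561
P(S|S3) = 0.79·0.39 + 0.21·0.473 = 0.3081 + 0.09933 = 0.40743
Then overall,
P(S) = 0.3·0.35384 + 0.65·0.561 + 0.05·0.40743
      = 0.106152 + 0.36465 + 0.0203715 = 0.4911735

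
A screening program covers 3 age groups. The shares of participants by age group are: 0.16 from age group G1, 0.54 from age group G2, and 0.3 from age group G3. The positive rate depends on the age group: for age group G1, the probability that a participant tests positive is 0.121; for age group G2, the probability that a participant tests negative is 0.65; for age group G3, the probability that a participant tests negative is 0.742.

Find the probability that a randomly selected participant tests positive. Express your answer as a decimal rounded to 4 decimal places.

P(T|G2) = 1 − 0.65 = 0.35.
P(T|G3) = 1 − 0.742 = 0.258.
By the law of total probability,
P(T) = P(T|G1)·P(G1) + P(T|G2)·P(G2) + P(T|G3)·P(G3)
      = 0.121·0.16 + 0.35·0.54 + 0.258·0.3
      = 0.01936 + 0.189 + 0.0774 = 0.28576

0.2858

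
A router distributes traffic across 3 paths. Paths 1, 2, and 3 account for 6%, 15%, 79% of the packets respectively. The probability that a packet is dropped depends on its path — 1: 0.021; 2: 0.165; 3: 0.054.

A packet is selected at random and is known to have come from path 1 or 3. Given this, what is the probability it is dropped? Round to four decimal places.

P(L|S) ≈ 0.0517

Let S = {1, 3}.
P(S) = 0.06 + 0.79 = 0.85.
P(L ∩ S) = 0.021·0.06 + 0.054·0.79 = 0.00126 + 0.04266 = 0.04392.
P(L | S) = 0.04392 / 0.85 = 0.051671…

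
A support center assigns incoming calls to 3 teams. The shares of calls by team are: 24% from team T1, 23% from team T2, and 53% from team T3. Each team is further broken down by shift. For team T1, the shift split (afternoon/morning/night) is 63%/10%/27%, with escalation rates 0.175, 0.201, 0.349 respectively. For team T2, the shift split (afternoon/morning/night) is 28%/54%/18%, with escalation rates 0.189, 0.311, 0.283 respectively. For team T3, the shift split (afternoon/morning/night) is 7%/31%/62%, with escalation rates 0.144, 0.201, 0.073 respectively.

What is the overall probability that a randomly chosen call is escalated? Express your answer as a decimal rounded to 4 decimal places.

P(E) ≈ 0.1788

P(E|T1) = 0.63·0.175 + 0.1·0.201 + 0.27·0.349 = 0.11025 + 0.0201 + 0.09423 = 0.22458
P(E|T2) = 0.28·0.189 + 0.54·0.311 + 0.18·0.283 = 0.05292 + 0.16794 + 0.05094 = 0.2718
P(E|T3) = 0.07·0.144 + 0.31·0.201 + 0.62·0.073 = 0.01008 + 0.06231 + 0.04526 = 0.11765
Then overall,
P(E) = 0.24·0.22458 + 0.23·0.2718 + 0.53·0.11765
      = 0.0538992 + 0.062514 + 0.0623545 = 0.1787677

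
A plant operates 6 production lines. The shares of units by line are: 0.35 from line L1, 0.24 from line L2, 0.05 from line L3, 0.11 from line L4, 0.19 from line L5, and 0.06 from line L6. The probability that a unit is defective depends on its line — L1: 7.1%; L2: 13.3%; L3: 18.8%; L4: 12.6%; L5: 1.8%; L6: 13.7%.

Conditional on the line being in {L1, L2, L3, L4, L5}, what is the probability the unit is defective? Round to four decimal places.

0.0888

Let S = {L1, L2, L3, L4, L5}.
P(S) = 0.35 + 0.24 + 0.05 + 0.11 + 0.19 = 0.94.
P(D ∩ S) = 0.071·0.35 + 0.133·0.24 + 0.188·0.05 + 0.126·0.11 + 0.018·0.19 = 0.02485 + 0.03192 + 0.0094 + 0.01386 + 0.00342 = 0.08345.
P(D | S) = 0.08345 / 0.94 = 0.088777…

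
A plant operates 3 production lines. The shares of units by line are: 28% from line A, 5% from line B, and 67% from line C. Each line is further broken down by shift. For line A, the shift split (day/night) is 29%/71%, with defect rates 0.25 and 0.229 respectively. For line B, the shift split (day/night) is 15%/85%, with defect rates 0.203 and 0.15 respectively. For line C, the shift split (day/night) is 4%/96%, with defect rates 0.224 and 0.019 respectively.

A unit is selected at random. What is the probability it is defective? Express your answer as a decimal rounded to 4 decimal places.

P(D|A) = 0.29·0.25 + 0.71·0.229 = 0.0725 + 0.16259 = 0.23509
P(D|B) = 0.15·0.203 + 0.85·0.15 = 0.03045 + 0.1275 = 0.15795
P(D|C) = 0.04·0.224 + 0.96·0.019 = 0.00896 + 0.01824 = 0.0272
By total probability over the outer partition,
P(D) = 0.28·0.23509 + 0.05·0.15795 + 0.67·0.0272
      = 0.0658252 + 0.0078975 + 0.018224 = 0.0919467

0.0919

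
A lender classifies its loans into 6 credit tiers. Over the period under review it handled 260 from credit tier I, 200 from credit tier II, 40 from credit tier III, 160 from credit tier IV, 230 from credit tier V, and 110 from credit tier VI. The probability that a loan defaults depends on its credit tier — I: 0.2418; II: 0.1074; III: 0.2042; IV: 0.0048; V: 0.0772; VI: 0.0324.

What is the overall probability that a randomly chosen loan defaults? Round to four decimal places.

0.1146

Total: 260 + 200 + 40 + 160 + 230 + 110 = 1000.
P(I) = 260/1000 = 0.26. P(II) = 200/1000 = 0.2. P(III) = 40/1000 = 0.04. P(IV) = 160/1000 = 0.16. P(V) = 230/1000 = 0.23. P(VI) = 110/1000 = 0.11.
P(D) = P(D|I)·P(I) + P(D|II)·P(II) + P(D|III)·P(III) + P(D|IV)·P(IV) + P(D|V)·P(V) + P(D|VI)·P(VI)
      = 0.2418·0.26 + 0.1074·0.2 + 0.2042·0.04 + 0.0048·0.16 + 0.0772·0.23 + 0.0324·0.11
      = 0.062868 + 0.02148 + 0.008168 + 0.000768 + 0.017756 + 0.003564 = 0.114604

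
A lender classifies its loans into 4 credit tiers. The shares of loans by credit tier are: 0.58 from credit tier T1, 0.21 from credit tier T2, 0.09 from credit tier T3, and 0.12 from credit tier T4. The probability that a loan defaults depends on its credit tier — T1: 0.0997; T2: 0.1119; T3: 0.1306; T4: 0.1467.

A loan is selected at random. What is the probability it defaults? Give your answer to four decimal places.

P(D) = P(D|T1)·P(T1) + P(D|T2)·P(T2) + P(D|T3)·P(T3) + P(D|T4)·P(T4)
      = 0.0997·0.58 + 0.1119·0.21 + 0.1306·0.09 + 0.1467·0.12
      = 0.057826 + 0.023499 + 0.011754 + 0.017604 = 0.110683

0.1107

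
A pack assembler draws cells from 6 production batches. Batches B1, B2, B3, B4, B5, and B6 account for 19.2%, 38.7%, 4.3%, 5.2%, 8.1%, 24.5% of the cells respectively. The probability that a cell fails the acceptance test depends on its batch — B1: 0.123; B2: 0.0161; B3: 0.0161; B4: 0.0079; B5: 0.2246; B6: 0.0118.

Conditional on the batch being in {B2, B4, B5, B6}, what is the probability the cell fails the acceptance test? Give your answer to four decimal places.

Let S = {B2, B4, B5, B6}.
P(S) = 0.387 + 0.052 + 0.081 + 0.245 = 0.765.
P(F ∩ S) = 0.0161·0.387 + 0.0079·0.052 + 0.2246·0.081 + 0.0118·0.245 = 0.0062307 + 0.0004108 + 0.0181926 + 0.002891 = 0.0277251.
P(F | S) = 0.0277251 / 0.765 = 0.036242…

0.0362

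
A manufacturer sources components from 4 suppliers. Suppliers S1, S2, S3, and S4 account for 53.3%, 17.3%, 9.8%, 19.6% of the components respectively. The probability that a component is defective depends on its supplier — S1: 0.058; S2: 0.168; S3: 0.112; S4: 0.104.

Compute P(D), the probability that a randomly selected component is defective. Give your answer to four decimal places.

0.0913

By the law of total probability,
P(D) = P(D|S1)·P(S1) + P(D|S2)·P(S2) + P(D|S3)·P(S3) + P(D|S4)·P(S4)
      = 0.058·0.533 + 0.168·0.173 + 0.112·0.098 + 0.104·0.196
      = 0.030914 + 0.029064 + 0.010976 + 0.020384 = 0.091338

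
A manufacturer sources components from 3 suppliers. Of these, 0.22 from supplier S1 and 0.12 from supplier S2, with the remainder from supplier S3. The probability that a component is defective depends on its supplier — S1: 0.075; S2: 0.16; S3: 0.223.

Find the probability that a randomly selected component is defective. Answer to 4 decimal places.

P(D) ≈ 0.1829

P(S3) = 1 − (0.22 + 0.12) = 0.66.
P(D) = P(D|S1)·P(S1) + P(D|S2)·P(S2) + P(D|S3)·P(S3)
      = 0.075·0.22 + 0.16·0.12 + 0.223·0.66
      = 0.0165 + 0.0192 + 0.14718 = 0.18288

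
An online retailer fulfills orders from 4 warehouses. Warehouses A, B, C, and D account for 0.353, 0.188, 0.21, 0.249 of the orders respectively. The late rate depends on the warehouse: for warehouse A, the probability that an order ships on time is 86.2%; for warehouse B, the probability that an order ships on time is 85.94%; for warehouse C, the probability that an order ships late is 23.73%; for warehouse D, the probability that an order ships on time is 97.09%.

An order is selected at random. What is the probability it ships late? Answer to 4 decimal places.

0.1322

P(L|A) = 1 − 0.862 = 0.138.
P(L|B) = 1 − 0.8594 = 0.1406.
P(L|D) = 1 − 0.9709 = 0.0291.
P(L) = P(L|A)·P(A) + P(L|B)·P(B) + P(L|C)·P(C) + P(L|D)·P(D)
      = 0.138·0.353 + 0.1406·0.188 + 0.2373·0.21 + 0.0291·0.249
      = 0.048714 + 0.0264328 + 0.049833 + 0.0072459 = 0.1322257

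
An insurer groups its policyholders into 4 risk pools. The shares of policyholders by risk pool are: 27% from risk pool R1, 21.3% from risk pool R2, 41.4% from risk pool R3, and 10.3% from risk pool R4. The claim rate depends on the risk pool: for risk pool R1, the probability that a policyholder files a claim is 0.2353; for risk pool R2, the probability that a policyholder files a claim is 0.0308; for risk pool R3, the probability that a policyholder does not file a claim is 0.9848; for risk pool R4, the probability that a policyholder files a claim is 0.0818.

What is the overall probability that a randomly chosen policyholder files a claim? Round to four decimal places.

P(C|R3) = 1 − 0.9848 = 0.0152.
Using total probability over the partition,
P(C) = P(C|R1)·P(R1) + P(C|R2)·P(R2) + P(C|R3)·P(R3) + P(C|R4)·P(R4)
      = 0.2353·0.27 + 0.0308·0.213 + 0.0152·0.414 + 0.0818·0.103
      = 0.063531 + 0.0065604 + 0.0062928 + 0.0084254 = 0.0848096

0.0848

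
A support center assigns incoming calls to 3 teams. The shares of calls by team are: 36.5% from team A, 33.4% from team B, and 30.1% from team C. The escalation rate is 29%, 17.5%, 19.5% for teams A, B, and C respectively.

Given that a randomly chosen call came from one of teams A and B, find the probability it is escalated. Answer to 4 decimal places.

Let S = {A, B}.
P(S) = 0.365 + 0.334 = 0.699.
P(E ∩ S) = 0.29·0.365 + 0.175·0.334 = 0.10585 + 0.05845 = 0.1643.
P(E | S) = 0.1643 / 0.699 = 0.235050…

0.2351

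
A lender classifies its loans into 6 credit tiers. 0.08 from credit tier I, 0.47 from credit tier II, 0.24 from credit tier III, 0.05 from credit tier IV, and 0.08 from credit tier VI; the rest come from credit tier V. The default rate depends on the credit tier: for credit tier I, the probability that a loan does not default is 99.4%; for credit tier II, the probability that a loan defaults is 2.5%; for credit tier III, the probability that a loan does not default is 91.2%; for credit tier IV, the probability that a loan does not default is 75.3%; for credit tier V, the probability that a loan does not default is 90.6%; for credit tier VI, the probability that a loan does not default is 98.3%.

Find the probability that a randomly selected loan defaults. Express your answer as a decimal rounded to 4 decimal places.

P(V) = 1 − (0.08 + 0.47 + 0.24 + 0.05 + 0.08) = 0.08.
P(D|I) = 1 − 0.994 = 0.006.
P(D|III) = 1 − 0.912 = 0.088.
P(D|IV) = 1 − 0.753 = 0.247.
P(D|V) = 1 − 0.906 = 0.094.
P(D|VI) = 1 − 0.983 = 0.017.
By the law of total probability,
P(D) = P(D|I)·P(I) + P(D|II)·P(II) + P(D|III)·P(III) + P(D|IV)·P(IV) + P(D|V)·P(V) + P(D|VI)·P(VI)
      = 0.006·0.08 + 0.025·0.47 + 0.088·0.24 + 0.247·0.05 + 0.094·0.08 + 0.017·0.08
      = 0.00048 + 0.01175 + 0.02112 + 0.01235 + 0.00752 + 0.00136 = 0.05458

0.0546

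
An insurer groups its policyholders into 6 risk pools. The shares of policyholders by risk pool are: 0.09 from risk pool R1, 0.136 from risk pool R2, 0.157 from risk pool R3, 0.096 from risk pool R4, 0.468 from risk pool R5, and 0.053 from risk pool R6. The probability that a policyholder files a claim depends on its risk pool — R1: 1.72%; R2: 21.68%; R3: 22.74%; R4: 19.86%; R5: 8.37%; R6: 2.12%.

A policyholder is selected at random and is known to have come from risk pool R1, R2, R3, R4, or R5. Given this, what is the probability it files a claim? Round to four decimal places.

P(C|S) ≈ 0.1320

Let S = {R1, R2, R3, R4, R5}.
P(S) = 0.09 + 0.136 + 0.157 + 0.096 + 0.468 = 0.947.
P(C ∩ S) = 0.0172·0.09 + 0.2168·0.136 + 0.2274·0.157 + 0.1986·0.096 + 0.0837·0.468 = 0.001548 + 0.0294848 + 0.0357018 + 0.0190656 + 0.0391716 = 0.1249718.
P(C | S) = 0.1249718 / 0.947 = 0.131966…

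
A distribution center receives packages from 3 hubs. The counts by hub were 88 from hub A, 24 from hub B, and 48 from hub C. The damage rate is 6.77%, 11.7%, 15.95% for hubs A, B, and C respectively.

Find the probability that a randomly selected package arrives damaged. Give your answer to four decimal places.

Total: 88 + 24 + 48 = 160.
P(A) = 88/160 = 0.55. P(B) = 24/160 = 0.15. P(C) = 48/160 = 0.3.
P(D) = P(D|A)·P(A) + P(D|B)·P(B) + P(D|C)·P(C)
      = 0.0677·0.55 + 0.117·0.15 + 0.1595·0.3
      = 0.037235 + 0.01755 + 0.04785 = 0.102635

P(D) ≈ 0.1026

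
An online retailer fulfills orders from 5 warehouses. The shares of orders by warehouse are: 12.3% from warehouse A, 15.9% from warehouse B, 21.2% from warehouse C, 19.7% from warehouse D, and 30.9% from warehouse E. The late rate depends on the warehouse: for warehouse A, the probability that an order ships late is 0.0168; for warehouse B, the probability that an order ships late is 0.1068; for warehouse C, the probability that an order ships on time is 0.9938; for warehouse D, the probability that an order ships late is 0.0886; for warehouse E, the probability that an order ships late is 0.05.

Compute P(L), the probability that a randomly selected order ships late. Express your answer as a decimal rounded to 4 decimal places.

P(L) ≈ 0.0533

P(L|C) = 1 − 0.9938 = 0.0062.
Summing over the partition,
P(L) = P(L|A)·P(A) + P(L|B)·P(B) + P(L|C)·P(C) + P(L|D)·P(D) + P(L|E)·P(E)
      = 0.0168·0.123 + 0.1068·0.159 + 0.0062·0.212 + 0.0886·0.197 + 0.05·0.309
      = 0.0020664 + 0.0169812 + 0.0013144 + 0.0174542 + 0.01545 = 0.0532662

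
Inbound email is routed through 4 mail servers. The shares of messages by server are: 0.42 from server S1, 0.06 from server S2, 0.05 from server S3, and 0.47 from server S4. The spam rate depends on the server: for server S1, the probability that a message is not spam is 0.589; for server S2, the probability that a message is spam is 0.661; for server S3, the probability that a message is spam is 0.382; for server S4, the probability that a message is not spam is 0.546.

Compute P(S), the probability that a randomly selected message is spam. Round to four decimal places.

0.4448

P(S|S1) = 1 − 0.589 = 0.411.
P(S|S4) = 1 − 0.546 = 0.454.
P(S) = P(S|S1)·P(S1) + P(S|S2)·P(S2) + P(S|S3)·P(S3) + P(S|S4)·P(S4)
      = 0.411·0.42 + 0.661·0.06 + 0.382·0.05 + 0.454·0.47
      = 0.17262 + 0.03966 + 0.0191 + 0.21338 = 0.44476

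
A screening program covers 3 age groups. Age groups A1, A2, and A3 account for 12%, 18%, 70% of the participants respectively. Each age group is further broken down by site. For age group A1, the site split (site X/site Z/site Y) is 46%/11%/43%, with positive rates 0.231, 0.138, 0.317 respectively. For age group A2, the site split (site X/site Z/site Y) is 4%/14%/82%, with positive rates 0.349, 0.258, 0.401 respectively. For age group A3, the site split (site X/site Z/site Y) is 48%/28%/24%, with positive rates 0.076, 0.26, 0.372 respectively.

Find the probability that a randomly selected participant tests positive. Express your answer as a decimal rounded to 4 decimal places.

P(T|A1) = 0.46·0.231 + 0.11·0.138 + 0.43·0.317 = 0.10626 + 0.01518 + 0.13631 = 0.25775
P(T|A2) = 0.04·0.349 + 0.14·0.258 + 0.82·0.401 = 0.01396 + 0.03612 + 0.32882 = 0.3789
P(T|A3) = 0.48·0.076 + 0.28·0.26 + 0.24·0.372 = 0.03648 + 0.0728 + 0.08928 = 0.19856
Then overall,
P(T) = 0.12·0.25775 + 0.18·0.3789 + 0.7·0.19856
      = 0.03093 + 0.068202 + 0.138992 = 0.238124

P(T) ≈ 0.2381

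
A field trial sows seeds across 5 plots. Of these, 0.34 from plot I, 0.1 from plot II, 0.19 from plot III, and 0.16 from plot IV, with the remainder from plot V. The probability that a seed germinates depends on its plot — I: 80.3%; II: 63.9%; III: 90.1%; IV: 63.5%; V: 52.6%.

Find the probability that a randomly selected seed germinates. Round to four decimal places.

P(V) = 1 − (0.34 + 0.1 + 0.19 + 0.16) = 0.21.
P(G) = P(G|I)·P(I) + P(G|II)·P(II) + P(G|III)·P(III) + P(G|IV)·P(IV) + P(G|V)·P(V)
      = 0.803·0.34 + 0.639·0.1 + 0.901·0.19 + 0.635·0.16 + 0.526·0.21
      = 0.27302 + 0.0639 + 0.17119 + 0.1016 + 0.11046 = 0.72017

0.7202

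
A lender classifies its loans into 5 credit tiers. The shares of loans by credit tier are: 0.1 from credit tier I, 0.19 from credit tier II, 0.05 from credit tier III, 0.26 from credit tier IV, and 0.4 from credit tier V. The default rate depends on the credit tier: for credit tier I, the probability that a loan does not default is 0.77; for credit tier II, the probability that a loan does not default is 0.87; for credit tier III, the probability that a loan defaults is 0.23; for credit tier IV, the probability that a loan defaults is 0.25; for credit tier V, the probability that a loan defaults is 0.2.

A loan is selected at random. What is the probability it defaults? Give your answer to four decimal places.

P(D|I) = 1 − 0.77 = 0.23.
P(D|II) = 1 − 0.87 = 0.13.
P(D) = P(D|I)·P(I) + P(D|II)·P(II) + P(D|III)·P(III) + P(D|IV)·P(IV) + P(D|V)·P(V)
      = 0.23·0.1 + 0.13·0.19 + 0.23·0.05 + 0.25·0.26 + 0.2·0.4
      = 0.023 + 0.0247 + 0.0115 + 0.065 + 0.08 = 0.2042

P(D) ≈ 0.2042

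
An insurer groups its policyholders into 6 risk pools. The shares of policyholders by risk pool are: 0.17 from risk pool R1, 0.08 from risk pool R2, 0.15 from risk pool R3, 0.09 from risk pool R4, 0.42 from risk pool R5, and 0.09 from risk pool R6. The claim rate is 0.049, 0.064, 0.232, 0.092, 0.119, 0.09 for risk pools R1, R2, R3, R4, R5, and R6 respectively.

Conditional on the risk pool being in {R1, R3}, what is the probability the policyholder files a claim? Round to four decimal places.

0.1348

Let S = {R1, R3}.
P(S) = 0.17 + 0.15 = 0.32.
P(C ∩ S) = 0.049·0.17 + 0.232·0.15 = 0.00833 + 0.0348 = 0.04313.
P(C | S) = 0.04313 / 0.32 = 0.134781…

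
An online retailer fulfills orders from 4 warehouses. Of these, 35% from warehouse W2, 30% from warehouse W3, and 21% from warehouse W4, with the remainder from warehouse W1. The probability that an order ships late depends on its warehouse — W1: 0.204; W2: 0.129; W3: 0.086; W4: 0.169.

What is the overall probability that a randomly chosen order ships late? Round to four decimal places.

0.1350

P(W1) = 1 − (0.35 + 0.3 + 0.21) = 0.14.
By the law of total probability,
P(L) = P(L|W1)·P(W1) + P(L|W2)·P(W2) + P(L|W3)·P(W3) + P(L|W4)·P(W4)
      = 0.204·0.14 + 0.129·0.35 + 0.086·0.3 + 0.169·0.21
      = 0.02856 + 0.04515 + 0.0258 + 0.03549 = 0.135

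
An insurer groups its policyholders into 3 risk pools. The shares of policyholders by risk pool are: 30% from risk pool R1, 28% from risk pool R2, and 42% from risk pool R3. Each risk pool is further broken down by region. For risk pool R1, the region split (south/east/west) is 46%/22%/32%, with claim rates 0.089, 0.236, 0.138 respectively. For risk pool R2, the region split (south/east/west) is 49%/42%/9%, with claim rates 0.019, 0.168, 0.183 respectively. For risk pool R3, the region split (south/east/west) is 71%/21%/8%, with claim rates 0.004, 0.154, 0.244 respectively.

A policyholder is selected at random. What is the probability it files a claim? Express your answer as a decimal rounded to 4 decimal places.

0.0911

P(C|R1) = 0.46·0.089 + 0.22·0.236 + 0.32·0.138 = 0.04094 + 0.05192 + 0.04416 = 0.13702
P(C|R2) = 0.49·0.019 + 0.42·0.168 + 0.09·0.183 = 0.00931 + 0.07056 + 0.01647 = 0.09634
P(C|R3) = 0.71·0.004 + 0.21·0.154 + 0.08·0.244 = 0.00284 + 0.03234 + 0.01952 = 0.0547
Then overall,
P(C) = 0.3·0.13702 + 0.28·0.09634 + 0.42·0.0547
      = 0.041106 + 0.0269752 + 0.022974 = 0.0910552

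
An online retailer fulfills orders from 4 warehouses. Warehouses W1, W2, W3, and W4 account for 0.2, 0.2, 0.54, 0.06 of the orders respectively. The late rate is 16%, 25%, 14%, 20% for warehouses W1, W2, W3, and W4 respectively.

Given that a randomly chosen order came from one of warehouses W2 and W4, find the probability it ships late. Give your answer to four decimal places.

Let S = {W2, W4}.
P(S) = 0.2 + 0.06 = 0.26.
P(L ∩ S) = 0.25·0.2 + 0.2·0.06 = 0.05 + 0.012 = 0.062.
P(L | S) = 0.062 / 0.26 = 0.238462…

0.2385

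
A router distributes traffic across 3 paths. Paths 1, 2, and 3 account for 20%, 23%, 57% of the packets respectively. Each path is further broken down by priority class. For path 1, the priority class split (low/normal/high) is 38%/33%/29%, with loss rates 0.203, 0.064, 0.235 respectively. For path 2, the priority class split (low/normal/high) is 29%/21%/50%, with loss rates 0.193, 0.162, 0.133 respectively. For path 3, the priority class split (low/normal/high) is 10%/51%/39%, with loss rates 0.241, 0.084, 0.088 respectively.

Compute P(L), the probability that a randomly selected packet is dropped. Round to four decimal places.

0.1270

P(L|1) = 0.38·0.203 + 0.33·0.064 + 0.29·0.235 = 0.07714 + 0.02112 + 0.06815 = 0.16641
P(L|2) = 0.29·0.193 + 0.21·0.162 + 0.5·0.133 = 0.05597 + 0.03402 + 0.0665 = 0.15649
P(L|3) = 0.1·0.241 + 0.51·0.084 + 0.39·0.088 = 0.0241 + 0.04284 + 0.03432 = 0.10126
Then overall,
P(L) = 0.2·0.16641 + 0.23·0.15649 + 0.57·0.10126
      = 0.033282 + 0.0359927 + 0.0577182 = 0.1269929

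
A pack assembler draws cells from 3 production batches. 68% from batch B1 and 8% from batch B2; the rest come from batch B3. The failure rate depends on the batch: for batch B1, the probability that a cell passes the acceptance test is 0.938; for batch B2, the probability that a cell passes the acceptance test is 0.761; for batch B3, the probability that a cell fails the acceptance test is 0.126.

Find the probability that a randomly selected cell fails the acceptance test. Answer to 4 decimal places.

P(F) ≈ 0.0915

P(B3) = 1 − (0.68 + 0.08) = 0.24.
P(F|B1) = 1 − 0.938 = 0.062.
P(F|B2) = 1 − 0.761 = 0.239.
P(F) = P(F|B1)·P(B1) + P(F|B2)·P(B2) + P(F|B3)·P(B3)
      = 0.062·0.68 + 0.239·0.08 + 0.126·0.24
      = 0.04216 + 0.01912 + 0.03024 = 0.09152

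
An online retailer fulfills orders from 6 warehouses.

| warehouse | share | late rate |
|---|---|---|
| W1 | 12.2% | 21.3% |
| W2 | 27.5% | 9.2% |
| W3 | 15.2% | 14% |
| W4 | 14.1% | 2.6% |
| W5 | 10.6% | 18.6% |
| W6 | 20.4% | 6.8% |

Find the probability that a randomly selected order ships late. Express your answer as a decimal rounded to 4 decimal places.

Using total probability over the partition,
P(L) = P(L|W1)·P(W1) + P(L|W2)·P(W2) + P(L|W3)·P(W3) + P(L|W4)·P(W4) + P(L|W5)·P(W5) + P(L|W6)·P(W6)
      = 0.213·0.122 + 0.092·0.275 + 0.14·0.152 + 0.026·0.141 + 0.186·0.106 + 0.068·0.204
      = 0.025986 + 0.0253 + 0.02128 + 0.003666 + 0.019716 + 0.013872 = 0.10982

P(L) ≈ 0.1098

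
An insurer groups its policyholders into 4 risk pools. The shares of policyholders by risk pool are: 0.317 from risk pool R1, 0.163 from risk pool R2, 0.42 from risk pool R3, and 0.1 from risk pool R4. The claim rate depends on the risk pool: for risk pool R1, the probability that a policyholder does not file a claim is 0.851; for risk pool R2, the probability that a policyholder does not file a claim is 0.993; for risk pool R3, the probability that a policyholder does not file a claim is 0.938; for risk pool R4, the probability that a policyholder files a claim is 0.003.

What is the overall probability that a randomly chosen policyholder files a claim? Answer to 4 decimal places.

P(C|R1) = 1 − 0.851 = 0.149.
P(C|R2) = 1 − 0.993 = 0.007.
P(C|R3) = 1 − 0.938 = 0.062.
P(C) = P(C|R1)·P(R1) + P(C|R2)·P(R2) + P(C|R3)·P(R3) + P(C|R4)·P(R4)
      = 0.149·0.317 + 0.007·0.163 + 0.062·0.42 + 0.003·0.1
      = 0.047233 + 0.001141 + 0.02604 + 0.0003 = 0.074714

0.0747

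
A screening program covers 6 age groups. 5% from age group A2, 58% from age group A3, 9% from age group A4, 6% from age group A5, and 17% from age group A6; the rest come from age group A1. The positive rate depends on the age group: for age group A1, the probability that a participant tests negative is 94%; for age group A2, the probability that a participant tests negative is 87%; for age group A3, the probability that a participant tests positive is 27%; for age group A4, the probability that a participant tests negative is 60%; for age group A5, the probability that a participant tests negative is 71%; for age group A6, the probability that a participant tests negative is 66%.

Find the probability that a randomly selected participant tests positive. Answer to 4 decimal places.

P(A1) = 1 − (0.05 + 0.58 + 0.09 + 0.06 + 0.17) = 0.05.
P(T|A1) = 1 − 0.94 = 0.06.
P(T|A2) = 1 − 0.87 = 0.13.
P(T|A4) = 1 − 0.6 = 0.4.
P(T|A5) = 1 − 0.71 = 0.29.
P(T|A6) = 1 − 0.66 = 0.34.
Summing over the partition,
P(T) = P(T|A1)·P(A1) + P(T|A2)·P(A2) + P(T|A3)·P(A3) + P(T|A4)·P(A4) + P(T|A5)·P(A5) + P(T|A6)·P(A6)
      = 0.06·0.05 + 0.13·0.05 + 0.27·0.58 + 0.4·0.09 + 0.29·0.06 + 0.34·0.17
      = 0.003 + 0.0065 + 0.1566 + 0.036 + 0.0174 + 0.0578 = 0.2773

0.2773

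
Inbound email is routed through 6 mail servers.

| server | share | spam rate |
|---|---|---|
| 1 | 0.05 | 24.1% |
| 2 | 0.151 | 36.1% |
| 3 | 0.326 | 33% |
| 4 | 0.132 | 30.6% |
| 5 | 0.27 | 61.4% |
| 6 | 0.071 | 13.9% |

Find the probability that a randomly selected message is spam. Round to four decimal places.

0.3902

P(S) = P(S|1)·P(1) + P(S|2)·P(2) + P(S|3)·P(3) + P(S|4)·P(4) + P(S|5)·P(5) + P(S|6)·P(6)
      = 0.241·0.05 + 0.361·0.151 + 0.33·0.326 + 0.306·0.132 + 0.614·0.27 + 0.139·0.071
      = 0.01205 + 0.054511 + 0.10758 + 0.040392 + 0.16578 + 0.009869 = 0.390182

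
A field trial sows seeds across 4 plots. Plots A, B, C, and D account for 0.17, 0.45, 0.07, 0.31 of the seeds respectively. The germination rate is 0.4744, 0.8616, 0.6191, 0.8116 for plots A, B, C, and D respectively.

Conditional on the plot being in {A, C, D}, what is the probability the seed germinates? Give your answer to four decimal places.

P(G|S) ≈ 0.6829

Let S = {A, C, D}.
P(S) = 0.17 + 0.07 + 0.31 = 0.55.
P(G ∩ S) = 0.4744·0.17 + 0.6191·0.07 + 0.8116·0.31 = 0.080648 + 0.043337 + 0.251596 = 0.375581.
P(G | S) = 0.375581 / 0.55 = 0.682875…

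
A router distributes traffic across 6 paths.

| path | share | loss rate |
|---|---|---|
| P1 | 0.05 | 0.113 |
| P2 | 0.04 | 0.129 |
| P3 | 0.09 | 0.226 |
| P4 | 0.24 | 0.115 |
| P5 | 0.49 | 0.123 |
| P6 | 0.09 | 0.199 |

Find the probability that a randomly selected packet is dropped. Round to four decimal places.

P(L) ≈ 0.1369

Using total probability over the partition,
P(L) = P(L|P1)·P(P1) + P(L|P2)·P(P2) + P(L|P3)·P(P3) + P(L|P4)·P(P4) + P(L|P5)·P(P5) + P(L|P6)·P(P6)
      = 0.113·0.05 + 0.129·0.04 + 0.226·0.09 + 0.115·0.24 + 0.123·0.49 + 0.199·0.09
      = 0.00565 + 0.00516 + 0.02034 + 0.0276 + 0.06027 + 0.01791 = 0.13693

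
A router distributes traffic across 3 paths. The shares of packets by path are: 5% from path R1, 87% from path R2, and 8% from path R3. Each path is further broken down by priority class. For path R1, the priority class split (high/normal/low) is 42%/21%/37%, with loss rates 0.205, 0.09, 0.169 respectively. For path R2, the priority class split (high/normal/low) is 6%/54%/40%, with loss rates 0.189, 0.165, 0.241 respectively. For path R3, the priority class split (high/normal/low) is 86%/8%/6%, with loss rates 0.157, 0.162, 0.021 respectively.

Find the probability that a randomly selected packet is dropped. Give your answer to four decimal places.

P(L) ≈ 0.1916

P(L|R1) = 0.42·0.205 + 0.21·0.09 + 0.37·0.169 = 0.0861 + 0.0189 + 0.06253 = 0.16753
P(L|R2) = 0.06·0.189 + 0.54·0.165 + 0.4·0.241 = 0.01134 + 0.0891 + 0.0964 = 0.19684
P(L|R3) = 0.86·0.157 + 0.08·0.162 + 0.06·0.021 = 0.13502 + 0.01296 + 0.00126 = 0.14924
By total probability over the outer partition,
P(L) = 0.05·0.16753 + 0.87·0.19684 + 0.08·0.14924
      = 0.0083765 + 0.1712508 + 0.0119392 = 0.1915665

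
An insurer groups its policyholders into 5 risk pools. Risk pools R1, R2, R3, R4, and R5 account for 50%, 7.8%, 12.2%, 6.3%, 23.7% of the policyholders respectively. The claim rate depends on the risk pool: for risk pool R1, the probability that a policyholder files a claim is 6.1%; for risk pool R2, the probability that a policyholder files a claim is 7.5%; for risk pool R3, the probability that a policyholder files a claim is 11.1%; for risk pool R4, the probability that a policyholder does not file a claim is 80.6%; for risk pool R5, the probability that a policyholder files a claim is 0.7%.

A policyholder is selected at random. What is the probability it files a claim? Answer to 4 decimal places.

0.0638

P(C|R4) = 1 − 0.806 = 0.194.
P(C) = P(C|R1)·P(R1) + P(C|R2)·P(R2) + P(C|R3)·P(R3) + P(C|R4)·P(R4) + P(C|R5)·P(R5)
      = 0.061·0.5 + 0.075·0.078 + 0.111·0.122 + 0.194·0.063 + 0.007·0.237
      = 0.0305 + 0.00585 + 0.013542 + 0.012222 + 0.001659 = 0.063773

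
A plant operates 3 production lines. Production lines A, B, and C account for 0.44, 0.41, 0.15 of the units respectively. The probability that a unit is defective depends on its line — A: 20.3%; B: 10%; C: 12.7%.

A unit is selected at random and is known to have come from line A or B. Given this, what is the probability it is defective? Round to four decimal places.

0.1533

Let S = {A, B}.
P(S) = 0.44 + 0.41 = 0.85.
P(D ∩ S) = 0.203·0.44 + 0.1·0.41 = 0.08932 + 0.041 = 0.13032.
P(D | S) = 0.13032 / 0.85 = 0.153318…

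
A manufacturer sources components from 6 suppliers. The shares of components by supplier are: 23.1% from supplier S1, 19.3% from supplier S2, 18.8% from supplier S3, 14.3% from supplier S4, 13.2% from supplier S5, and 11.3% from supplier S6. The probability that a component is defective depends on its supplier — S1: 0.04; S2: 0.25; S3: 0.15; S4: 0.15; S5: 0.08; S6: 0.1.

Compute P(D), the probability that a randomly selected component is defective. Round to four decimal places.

P(D) = P(D|S1)·P(S1) + P(D|S2)·P(S2) + P(D|S3)·P(S3) + P(D|S4)·P(S4) + P(D|S5)·P(S5) + P(D|S6)·P(S6)
      = 0.04·0.231 + 0.25·0.193 + 0.15·0.188 + 0.15·0.143 + 0.08·0.132 + 0.1·0.113
      = 0.00924 + 0.04825 + 0.0282 + 0.02145 + 0.01056 + 0.0113 = 0.129

0.1290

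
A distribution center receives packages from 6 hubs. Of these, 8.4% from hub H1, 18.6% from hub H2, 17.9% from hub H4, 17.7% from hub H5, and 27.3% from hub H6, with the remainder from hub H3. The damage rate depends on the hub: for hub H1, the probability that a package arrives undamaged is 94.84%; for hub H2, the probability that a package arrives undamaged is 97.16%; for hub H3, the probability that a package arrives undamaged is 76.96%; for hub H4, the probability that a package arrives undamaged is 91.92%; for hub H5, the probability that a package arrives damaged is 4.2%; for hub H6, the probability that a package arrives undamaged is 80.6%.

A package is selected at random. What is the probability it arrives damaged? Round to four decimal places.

P(H3) = 1 − (0.084 + 0.186 + 0.179 + 0.177 + 0.273) = 0.101.
P(D|H1) = 1 − 0.9484 = 0.0516.
P(D|H2) = 1 − 0.9716 = 0.0284.
P(D|H3) = 1 − 0.7696 = 0.2304.
P(D|H4) = 1 − 0.9192 = 0.0808.
P(D|H6) = 1 − 0.806 = 0.194.
P(D) = P(D|H1)·P(H1) + P(D|H2)·P(H2) + P(D|H3)·P(H3) + P(D|H4)·P(H4) + P(D|H5)·P(H5) + P(D|H6)·P(H6)
      = 0.0516·0.084 + 0.0284·0.186 + 0.2304·0.101 + 0.0808·0.179 + 0.042·0.177 + 0.194·0.273
      = 0.0043344 + 0.0052824 + 0.0232704 + 0.0144632 + 0.007434 + 0.052962 = 0.1077464

0.1077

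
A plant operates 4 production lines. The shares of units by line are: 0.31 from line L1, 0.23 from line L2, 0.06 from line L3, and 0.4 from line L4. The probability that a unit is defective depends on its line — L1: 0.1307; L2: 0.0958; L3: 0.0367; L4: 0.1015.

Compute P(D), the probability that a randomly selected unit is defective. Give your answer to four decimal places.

P(D) ≈ 0.1054

P(D) = P(D|L1)·P(L1) + P(D|L2)·P(L2) + P(D|L3)·P(L3) + P(D|L4)·P(L4)
      = 0.1307·0.31 + 0.0958·0.23 + 0.0367·0.06 + 0.1015·0.4
      = 0.040517 + 0.022034 + 0.002202 + 0.0406 = 0.105353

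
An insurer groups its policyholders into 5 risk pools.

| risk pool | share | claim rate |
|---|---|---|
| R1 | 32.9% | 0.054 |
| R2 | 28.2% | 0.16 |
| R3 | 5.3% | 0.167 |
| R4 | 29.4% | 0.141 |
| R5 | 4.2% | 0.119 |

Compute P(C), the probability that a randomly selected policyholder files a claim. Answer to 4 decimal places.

Using total probability over the partition,
P(C) = P(C|R1)·P(R1) + P(C|R2)·P(R2) + P(C|R3)·P(R3) + P(C|R4)·P(R4) + P(C|R5)·P(R5)
      = 0.054·0.329 + 0.16·0.282 + 0.167·0.053 + 0.141·0.294 + 0.119·0.042
      = 0.017766 + 0.04512 + 0.008851 + 0.041454 + 0.004998 = 0.118189

0.1182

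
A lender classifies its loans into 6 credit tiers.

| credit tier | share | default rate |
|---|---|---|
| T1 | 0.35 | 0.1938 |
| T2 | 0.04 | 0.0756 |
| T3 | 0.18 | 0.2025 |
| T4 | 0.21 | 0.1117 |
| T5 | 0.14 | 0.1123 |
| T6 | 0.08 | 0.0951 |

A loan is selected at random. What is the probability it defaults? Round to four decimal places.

Using total probability over the partition,
P(D) = P(D|T1)·P(T1) + P(D|T2)·P(T2) + P(D|T3)·P(T3) + P(D|T4)·P(T4) + P(D|T5)·P(T5) + P(D|T6)·P(T6)
      = 0.1938·0.35 + 0.0756·0.04 + 0.2025·0.18 + 0.1117·0.21 + 0.1123·0.14 + 0.0951·0.08
      = 0.06783 + 0.003024 + 0.03645 + 0.023457 + 0.015722 + 0.007608 = 0.154091

0.1541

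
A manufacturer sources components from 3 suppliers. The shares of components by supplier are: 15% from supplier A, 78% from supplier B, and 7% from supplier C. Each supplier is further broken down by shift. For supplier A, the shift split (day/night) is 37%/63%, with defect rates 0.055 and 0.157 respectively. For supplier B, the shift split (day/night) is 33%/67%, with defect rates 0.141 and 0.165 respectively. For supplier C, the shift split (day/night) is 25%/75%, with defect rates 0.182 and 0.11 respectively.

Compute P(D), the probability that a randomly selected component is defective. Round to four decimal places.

P(D|A) = 0.37·0.055 + 0.63·0.157 = 0.02035 + 0.09891 = 0.11926
P(D|B) = 0.33·0.141 + 0.67·0.165 = 0.04653 + 0.11055 = 0.15708
P(D|C) = 0.25·0.182 + 0.75·0.11 = 0.0455 + 0.0825 = 0.128
By total probability over the outer partition,
P(D) = 0.15·0.11926 + 0.78·0.15708 + 0.07·0.128
      = 0.017889 + 0.1225224 + 0.00896 = 0.1493714

0.1494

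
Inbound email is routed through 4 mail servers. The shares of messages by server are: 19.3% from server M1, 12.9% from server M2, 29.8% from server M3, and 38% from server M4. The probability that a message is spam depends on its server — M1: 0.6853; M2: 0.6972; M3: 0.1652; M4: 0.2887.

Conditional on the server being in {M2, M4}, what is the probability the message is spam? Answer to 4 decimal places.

P(S|J) ≈ 0.3922

Let J = {M2, M4}.
P(J) = 0.129 + 0.38 = 0.509.
P(S ∩ J) = 0.6972·0.129 + 0.2887·0.38 = 0.0899388 + 0.109706 = 0.1996448.
P(S | J) = 0.1996448 / 0.509 = 0.392229…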